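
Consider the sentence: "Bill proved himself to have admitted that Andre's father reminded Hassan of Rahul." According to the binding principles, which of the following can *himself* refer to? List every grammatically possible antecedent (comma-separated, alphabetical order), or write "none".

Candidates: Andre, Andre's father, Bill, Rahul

Bill

*himself* is a reflexive; Principle A requires it to be bound within its binding domain — the matrix clause.
— Andre: possessor inside the subject DP of the clause headed by 'reminded'; does not c-command the reflexive — cannot bind it (Principle A).
— Andre's father: subject of the clause headed by 'reminded'; does not c-command the reflexive — cannot bind it (Principle A).
— Bill: subject of the matrix clause; c-commands the reflexive within its binding domain — allowed (Principle A).
— Rahul: second object of the clause headed by 'reminded'; does not c-command the reflexive — cannot bind it (Principle A).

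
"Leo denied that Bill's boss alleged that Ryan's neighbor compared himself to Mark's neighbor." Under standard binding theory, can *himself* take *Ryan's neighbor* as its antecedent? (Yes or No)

Yes

*himself* is a reflexive; Principle A requires it to be bound within its binding domain — the clause headed by 'compared'.
— Ryan's neighbor: subject of the clause headed by 'compared'; c-commands the reflexive within its binding domain — allowed (Principle A).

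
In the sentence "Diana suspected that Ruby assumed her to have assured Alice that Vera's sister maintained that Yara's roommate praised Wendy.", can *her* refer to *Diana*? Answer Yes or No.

Yes

*her* is a pronoun; Principle B requires it to be free in its binding domain — the clause headed by 'assumed'.
— Diana: subject of the matrix clause; c-commands the pronoun but lies outside its binding domain — allowed.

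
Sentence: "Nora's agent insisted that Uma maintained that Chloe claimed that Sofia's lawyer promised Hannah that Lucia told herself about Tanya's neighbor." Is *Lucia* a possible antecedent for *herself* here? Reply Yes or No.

Yes

*herself* is a reflexive; Principle A requires it to be bound within its binding domain — the clause headed by 'told'.
— Lucia: subject of the clause headed by 'told'; c-commands the reflexive within its binding domain — allowed (Principle A).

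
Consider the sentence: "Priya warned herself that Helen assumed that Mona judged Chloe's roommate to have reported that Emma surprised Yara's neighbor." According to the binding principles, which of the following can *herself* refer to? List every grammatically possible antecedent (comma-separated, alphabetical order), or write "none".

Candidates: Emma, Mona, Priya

*herself* is a reflexive; Principle A requires it to be bound within its binding domain — the matrix clause.
— Emma: subject of the clause headed by 'surprised'; does not c-command the reflexive — cannot bind it (Principle A).
— Mona: subject of the clause headed by 'judged'; does not c-command the reflexive — cannot bind it (Principle A).
— Priya: subject of the matrix clause; c-commands the reflexive within its binding domain — allowed (Principle A).

Priya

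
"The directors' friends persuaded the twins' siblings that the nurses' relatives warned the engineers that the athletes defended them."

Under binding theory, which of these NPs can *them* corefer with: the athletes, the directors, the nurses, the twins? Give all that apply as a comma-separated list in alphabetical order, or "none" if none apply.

*them* is a pronoun; Principle B requires it to be free in its binding domain — the clause headed by 'defended'.
— the athletes: subject of the clause headed by 'defended'; c-commands the pronoun within its binding domain — blocked (Principle B).
— the directors: possessor inside the subject DP of the matrix clause; does not c-command the pronoun — Principle B does not apply; allowed.
— the nurses: possessor inside the subject DP of the clause headed by 'warned'; does not c-command the pronoun — Principle B does not apply; allowed.
— the twins: possessor inside the object DP of the matrix clause; does not c-command the pronoun — Principle B does not apply; allowed.

the directors, the nurses, the twins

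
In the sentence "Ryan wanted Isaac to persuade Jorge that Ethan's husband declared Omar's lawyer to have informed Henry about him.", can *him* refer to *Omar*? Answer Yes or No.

Yes

*him* is a pronoun; Principle B requires it to be free in its binding domain — the clause headed by 'informed'.
— Omar: possessor inside the subject DP of the clause headed by 'informed'; does not c-command the pronoun — Principle B does not apply; allowed.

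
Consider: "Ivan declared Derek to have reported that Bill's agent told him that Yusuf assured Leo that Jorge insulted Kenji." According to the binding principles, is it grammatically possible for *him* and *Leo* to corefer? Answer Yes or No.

*him* is a pronoun; Principle B requires it to be free in its binding domain — the clause headed by 'told'.
— Leo: object of the clause headed by 'assured'; is c-commanded by the pronoun; coreference would bind this R-expression — blocked (Principle C).

No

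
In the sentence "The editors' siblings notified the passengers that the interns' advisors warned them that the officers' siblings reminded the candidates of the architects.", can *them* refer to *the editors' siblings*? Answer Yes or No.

*them* is a pronoun; Principle B requires it to be free in its binding domain — the clause headed by 'warned'.
— the editors' siblings: subject of the matrix clause; c-commands the pronoun but lies outside its binding domain — allowed.

Yes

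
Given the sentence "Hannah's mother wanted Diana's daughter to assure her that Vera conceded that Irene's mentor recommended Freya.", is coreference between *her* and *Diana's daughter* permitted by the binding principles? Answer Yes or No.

*her* is a pronoun; Principle B requires it to be free in its binding domain — the clause headed by 'assure'.
— Diana's daughter: subject of the clause headed by 'assure'; c-commands the pronoun within its binding domain — blocked (Principle B).

No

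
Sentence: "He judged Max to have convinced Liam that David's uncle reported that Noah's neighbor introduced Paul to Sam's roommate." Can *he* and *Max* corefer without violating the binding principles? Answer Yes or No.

No

*Max* is an R-expression; Principle C requires it to be free (not bound by any c-commanding expression).
— he: subject of the matrix clause; the pronoun c-commands the R-expression — coreference blocked (Principle C).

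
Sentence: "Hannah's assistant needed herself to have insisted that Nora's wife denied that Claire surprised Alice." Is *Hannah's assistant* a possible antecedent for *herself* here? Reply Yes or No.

*herself* is a reflexive; Principle A requires it to be bound within its binding domain — the matrix clause.
— Hannah's assistant: subject of the matrix clause; c-commands the reflexive within its binding domain — allowed (Principle A).

Yes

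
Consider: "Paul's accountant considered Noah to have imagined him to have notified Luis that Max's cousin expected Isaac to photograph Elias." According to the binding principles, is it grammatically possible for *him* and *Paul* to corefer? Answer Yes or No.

Yes

*him* is a pronoun; Principle B requires it to be free in its binding domain — the clause headed by 'imagined'.
— Paul: possessor inside the subject DP of the matrix clause; does not c-command the pronoun — Principle B does not apply; allowed.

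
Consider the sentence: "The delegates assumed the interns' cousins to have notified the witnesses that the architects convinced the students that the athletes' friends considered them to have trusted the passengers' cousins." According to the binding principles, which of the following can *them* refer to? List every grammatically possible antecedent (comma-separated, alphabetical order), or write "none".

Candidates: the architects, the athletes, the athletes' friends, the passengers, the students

the architects, the athletes, the students

*them* is a pronoun; Principle B requires it to be free in its binding domain — the clause headed by 'considered'.
— the architects: subject of the clause headed by 'convinced'; c-commands the pronoun but lies outside its binding domain — allowed.
— the athletes: possessor inside the subject DP of the clause headed by 'considered'; does not c-command the pronoun — Principle B does not apply; allowed.
— the athletes' friends: subject of the clause headed by 'considered'; c-commands the pronoun within its binding domain — blocked (Principle B).
— the passengers: possessor inside the object DP of the clause headed by 'trusted'; is c-commanded by the pronoun; coreference would bind this R-expression — blocked (Principle C).
— the students: object of the clause headed by 'convinced'; c-commands the pronoun but lies outside its binding domain — allowed.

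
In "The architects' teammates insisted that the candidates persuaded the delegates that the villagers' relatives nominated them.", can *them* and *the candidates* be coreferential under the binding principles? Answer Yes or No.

Yes

*the candidates* is an R-expression; Principle C requires it to be free (not bound by any c-commanding expression).
— them: object of the clause headed by 'nominated'; the pronoun does not c-command the R-expression — coreference allowed.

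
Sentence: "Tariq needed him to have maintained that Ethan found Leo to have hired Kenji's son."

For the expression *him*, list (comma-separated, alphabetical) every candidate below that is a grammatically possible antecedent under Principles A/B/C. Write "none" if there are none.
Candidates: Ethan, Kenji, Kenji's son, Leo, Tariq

*him* is a pronoun; Principle B requires it to be free in its binding domain — the matrix clause.
— Ethan: subject of the clause headed by 'found'; is c-commanded by the pronoun; coreference would bind this R-expression — blocked (Principle C).
— Kenji: possessor inside the object DP of the clause headed by 'hired'; is c-commanded by the pronoun; coreference would bind this R-expression — blocked (Principle C).
— Kenji's son: object of the clause headed by 'hired'; is c-commanded by the pronoun; coreference would bind this R-expression — blocked (Principle C).
— Leo: subject of the clause headed by 'hired'; is c-commanded by the pronoun; coreference would bind this R-expression — blocked (Principle C).
— Tariq: subject of the matrix clause; c-commands the pronoun within its binding domain — blocked (Principle B).

none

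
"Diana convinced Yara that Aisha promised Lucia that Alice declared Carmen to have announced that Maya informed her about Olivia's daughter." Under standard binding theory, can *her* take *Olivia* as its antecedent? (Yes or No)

*her* is a pronoun; Principle B requires it to be free in its binding domain — the clause headed by 'informed'.
— Olivia: possessor inside the second object DP of the clause headed by 'informed'; is c-commanded by the pronoun; coreference would bind this R-expression — blocked (Principle C).

No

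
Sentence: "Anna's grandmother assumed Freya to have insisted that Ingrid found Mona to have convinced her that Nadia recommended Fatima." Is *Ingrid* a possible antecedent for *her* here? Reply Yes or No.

*her* is a pronoun; Principle B requires it to be free in its binding domain — the clause headed by 'convinced'.
— Ingrid: subject of the clause headed by 'found'; c-commands the pronoun but lies outside its binding domain — allowed.

Yes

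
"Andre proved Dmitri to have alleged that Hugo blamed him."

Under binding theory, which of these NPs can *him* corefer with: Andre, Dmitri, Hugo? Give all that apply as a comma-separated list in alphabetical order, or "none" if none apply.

*him* is a pronoun; Principle B requires it to be free in its binding domain — the clause headed by 'blamed'.
— Andre: subject of the matrix clause; c-commands the pronoun but lies outside its binding domain — allowed.
— Dmitri: subject of the clause headed by 'alleged'; c-commands the pronoun but lies outside its binding domain — allowed.
— Hugo: subject of the clause headed by 'blamed'; c-commands the pronoun within its binding domain — blocked (Principle B).

Andre, Dmitri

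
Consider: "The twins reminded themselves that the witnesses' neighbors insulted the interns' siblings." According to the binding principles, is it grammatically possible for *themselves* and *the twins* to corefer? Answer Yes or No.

Yes

*themselves* is a reflexive; Principle A requires it to be bound within its binding domain — the matrix clause.
— the twins: subject of the matrix clause; c-commands the reflexive within its binding domain — allowed (Principle A).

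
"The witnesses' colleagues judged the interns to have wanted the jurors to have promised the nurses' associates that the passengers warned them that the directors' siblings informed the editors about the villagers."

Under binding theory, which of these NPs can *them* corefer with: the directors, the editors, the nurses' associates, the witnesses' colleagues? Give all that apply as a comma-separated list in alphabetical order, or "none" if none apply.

*them* is a pronoun; Principle B requires it to be free in its binding domain — the clause headed by 'warned'.
— the directors: possessor inside the subject DP of the clause headed by 'informed'; is c-commanded by the pronoun; coreference would bind this R-expression — blocked (Principle C).
— the editors: object of the clause headed by 'informed'; is c-commanded by the pronoun; coreference would bind this R-expression — blocked (Principle C).
— the nurses' associates: object of the clause headed by 'promised'; c-commands the pronoun but lies outside its binding domain — allowed.
— the witnesses' colleagues: subject of the matrix clause; c-commands the pronoun but lies outside its binding domain — allowed.

the nurses' associates, the witnesses' colleagues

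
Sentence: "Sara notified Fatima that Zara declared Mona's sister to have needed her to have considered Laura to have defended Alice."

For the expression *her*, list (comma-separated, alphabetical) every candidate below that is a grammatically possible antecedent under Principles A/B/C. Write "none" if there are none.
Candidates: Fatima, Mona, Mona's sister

Fatima, Mona

*her* is a pronoun; Principle B requires it to be free in its binding domain — the clause headed by 'needed'.
— Fatima: object of the matrix clause; c-commands the pronoun but lies outside its binding domain — allowed.
— Mona: possessor inside the subject DP of the clause headed by 'needed'; does not c-command the pronoun — Principle B does not apply; allowed.
— Mona's sister: subject of the clause headed by 'needed'; c-commands the pronoun within its binding domain — blocked (Principle B).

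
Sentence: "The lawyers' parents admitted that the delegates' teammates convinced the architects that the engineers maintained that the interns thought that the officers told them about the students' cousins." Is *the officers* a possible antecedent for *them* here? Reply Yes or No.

*them* is a pronoun; Principle B requires it to be free in its binding domain — the clause headed by 'told'.
— the officers: subject of the clause headed by 'told'; c-commands the pronoun within its binding domain — blocked (Principle B).

No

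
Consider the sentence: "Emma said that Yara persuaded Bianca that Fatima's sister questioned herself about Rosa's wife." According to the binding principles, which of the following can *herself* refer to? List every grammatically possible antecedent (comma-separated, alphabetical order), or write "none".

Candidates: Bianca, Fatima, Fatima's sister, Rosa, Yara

*herself* is a reflexive; Principle A requires it to be bound within its binding domain — the clause headed by 'questioned'.
— Bianca: object of the clause headed by 'persuaded'; c-commands the reflexive but lies outside its binding domain — cannot bind it (Principle A).
— Fatima: possessor inside the subject DP of the clause headed by 'questioned'; does not c-command the reflexive — cannot bind it (Principle A).
— Fatima's sister: subject of the clause headed by 'questioned'; c-commands the reflexive within its binding domain — allowed (Principle A).
— Rosa: possessor inside the second object DP of the clause headed by 'questioned'; does not c-command the reflexive — cannot bind it (Principle A).
— Yara: subject of the clause headed by 'persuaded'; c-commands the reflexive but lies outside its binding domain — cannot bind it (Principle A).

Fatima's sister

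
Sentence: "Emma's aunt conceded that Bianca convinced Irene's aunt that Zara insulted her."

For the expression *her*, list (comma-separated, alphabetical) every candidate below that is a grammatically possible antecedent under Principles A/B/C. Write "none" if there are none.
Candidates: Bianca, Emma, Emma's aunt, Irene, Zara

Bianca, Emma, Emma's aunt, Irene

*her* is a pronoun; Principle B requires it to be free in its binding domain — the clause headed by 'insulted'.
— Bianca: subject of the clause headed by 'convinced'; c-commands the pronoun but lies outside its binding domain — allowed.
— Emma: possessor inside the subject DP of the matrix clause; does not c-command the pronoun — Principle B does not apply; allowed.
— Emma's aunt: subject of the matrix clause; c-commands the pronoun but lies outside its binding domain — allowed.
— Irene: possessor inside the object DP of the clause headed by 'convinced'; does not c-command the pronoun — Principle B does not apply; allowed.
— Zara: subject of the clause headed by 'insulted'; c-commands the pronoun within its binding domain — blocked (Principle B).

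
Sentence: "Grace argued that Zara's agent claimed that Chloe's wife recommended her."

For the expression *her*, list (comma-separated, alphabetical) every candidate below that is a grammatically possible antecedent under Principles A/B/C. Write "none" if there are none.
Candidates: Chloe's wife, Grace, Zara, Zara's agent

Grace, Zara, Zara's agent

*her* is a pronoun; Principle B requires it to be free in its binding domain — the clause headed by 'recommended'.
— Chloe's wife: subject of the clause headed by 'recommended'; c-commands the pronoun within its binding domain — blocked (Principle B).
— Grace: subject of the matrix clause; c-commands the pronoun but lies outside its binding domain — allowed.
— Zara: possessor inside the subject DP of the clause headed by 'claimed'; does not c-command the pronoun — Principle B does not apply; allowed.
— Zara's agent: subject of the clause headed by 'claimed'; c-commands the pronoun but lies outside its binding domain — allowed.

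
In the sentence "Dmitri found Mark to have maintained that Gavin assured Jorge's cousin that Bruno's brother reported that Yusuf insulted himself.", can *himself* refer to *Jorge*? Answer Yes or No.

*himself* is a reflexive; Principle A requires it to be bound within its binding domain — the clause headed by 'insulted'.
— Jorge: possessor inside the object DP of the clause headed by 'assured'; does not c-command the reflexive — cannot bind it (Principle A).

No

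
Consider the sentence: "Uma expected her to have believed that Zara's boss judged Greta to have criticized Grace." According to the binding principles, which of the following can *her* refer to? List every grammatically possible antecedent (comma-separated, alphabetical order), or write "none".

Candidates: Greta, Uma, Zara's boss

*her* is a pronoun; Principle B requires it to be free in its binding domain — the matrix clause.
— Greta: subject of the clause headed by 'criticized'; is c-commanded by the pronoun; coreference would bind this R-expression — blocked (Principle C).
— Uma: subject of the matrix clause; c-commands the pronoun within its binding domain — blocked (Principle B).
— Zara's boss: subject of the clause headed by 'judged'; is c-commanded by the pronoun; coreference would bind this R-expression — blocked (Principle C).

none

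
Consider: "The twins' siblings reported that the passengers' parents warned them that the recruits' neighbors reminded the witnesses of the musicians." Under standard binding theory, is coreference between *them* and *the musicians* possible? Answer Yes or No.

*the musicians* is an R-expression; Principle C requires it to be free (not bound by any c-commanding expression).
— them: object of the clause headed by 'warned'; the pronoun c-commands the R-expression — coreference blocked (Principle C).

No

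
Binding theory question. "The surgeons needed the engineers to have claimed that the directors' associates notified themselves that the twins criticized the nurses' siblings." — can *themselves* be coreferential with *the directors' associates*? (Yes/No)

*themselves* is a reflexive; Principle A requires it to be bound within its binding domain — the clause headed by 'notified'.
— the directors' associates: subject of the clause headed by 'notified'; c-commands the reflexive within its binding domain — allowed (Principle A).

Yes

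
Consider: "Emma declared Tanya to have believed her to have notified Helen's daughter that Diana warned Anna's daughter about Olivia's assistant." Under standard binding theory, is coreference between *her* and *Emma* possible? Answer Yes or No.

*Emma* is an R-expression; Principle C requires it to be free (not bound by any c-commanding expression).
— her: subject of the clause headed by 'notified'; the pronoun does not c-command the R-expression — coreference allowed.

Yes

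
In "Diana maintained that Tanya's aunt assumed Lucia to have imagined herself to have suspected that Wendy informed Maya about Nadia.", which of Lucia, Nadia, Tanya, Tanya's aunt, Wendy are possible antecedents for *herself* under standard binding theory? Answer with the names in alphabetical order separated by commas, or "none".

Lucia

*herself* is a reflexive; Principle A requires it to be bound within its binding domain — the clause headed by 'imagined'.
— Lucia: subject of the clause headed by 'imagined'; c-commands the reflexive within its binding domain — allowed (Principle A).
— Nadia: second object of the clause headed by 'informed'; does not c-command the reflexive — cannot bind it (Principle A).
— Tanya: possessor inside the subject DP of the clause headed by 'assumed'; does not c-command the reflexive — cannot bind it (Principle A).
— Tanya's aunt: subject of the clause headed by 'assumed'; c-commands the reflexive but lies outside its binding domain — cannot bind it (Principle A).
— Wendy: subject of the clause headed by 'informed'; does not c-command the reflexive — cannot bind it (Principle A).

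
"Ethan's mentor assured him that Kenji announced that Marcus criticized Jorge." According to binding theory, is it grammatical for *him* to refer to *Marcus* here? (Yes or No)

No

*Marcus* is an R-expression; Principle C requires it to be free (not bound by any c-commanding expression).
— him: object of the matrix clause; the pronoun c-commands the R-expression — coreference blocked (Principle C).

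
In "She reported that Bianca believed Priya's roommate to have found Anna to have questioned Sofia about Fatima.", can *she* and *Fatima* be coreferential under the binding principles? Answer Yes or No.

*Fatima* is an R-expression; Principle C requires it to be free (not bound by any c-commanding expression).
— she: subject of the matrix clause; the pronoun c-commands the R-expression — coreference blocked (Principle C).

No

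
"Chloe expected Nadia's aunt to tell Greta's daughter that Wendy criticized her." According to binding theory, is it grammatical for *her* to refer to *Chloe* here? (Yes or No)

Yes

*Chloe* is an R-expression; Principle C requires it to be free (not bound by any c-commanding expression).
— her: object of the clause headed by 'criticized'; the pronoun does not c-command the R-expression — coreference allowed.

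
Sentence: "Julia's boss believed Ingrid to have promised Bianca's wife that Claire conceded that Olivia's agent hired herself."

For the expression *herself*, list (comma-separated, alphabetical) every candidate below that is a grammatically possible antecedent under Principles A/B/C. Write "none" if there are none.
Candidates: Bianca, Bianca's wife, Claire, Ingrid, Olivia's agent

Olivia's agent

*herself* is a reflexive; Principle A requires it to be bound within its binding domain — the clause headed by 'hired'.
— Bianca: possessor inside the object DP of the clause headed by 'promised'; does not c-command the reflexive — cannot bind it (Principle A).
— Bianca's wife: object of the clause headed by 'promised'; c-commands the reflexive but lies outside its binding domain — cannot bind it (Principle A).
— Claire: subject of the clause headed by 'conceded'; c-commands the reflexive but lies outside its binding domain — cannot bind it (Principle A).
— Ingrid: subject of the clause headed by 'promised'; c-commands the reflexive but lies outside its binding domain — cannot bind it (Principle A).
— Olivia's agent: subject of the clause headed by 'hired'; c-commands the reflexive within its binding domain — allowed (Principle A).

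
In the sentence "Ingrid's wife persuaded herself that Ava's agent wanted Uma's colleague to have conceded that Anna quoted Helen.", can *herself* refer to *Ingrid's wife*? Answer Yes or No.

*herself* is a reflexive; Principle A requires it to be bound within its binding domain — the matrix clause.
— Ingrid's wife: subject of the matrix clause; c-commands the reflexive within its binding domain — allowed (Principle A).

Yes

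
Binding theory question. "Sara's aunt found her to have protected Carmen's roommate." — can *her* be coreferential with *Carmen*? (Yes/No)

No

*her* is a pronoun; Principle B requires it to be free in its binding domain — the matrix clause.
— Carmen: possessor inside the object DP of the clause headed by 'protected'; is c-commanded by the pronoun; coreference would bind this R-expression — blocked (Principle C).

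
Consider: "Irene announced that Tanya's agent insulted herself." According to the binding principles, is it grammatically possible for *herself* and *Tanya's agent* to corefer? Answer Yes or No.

Yes

*herself* is a reflexive; Principle A requires it to be bound within its binding domain — the clause headed by 'insulted'.
— Tanya's agent: subject of the clause headed by 'insulted'; c-commands the reflexive within its binding domain — allowed (Principle A).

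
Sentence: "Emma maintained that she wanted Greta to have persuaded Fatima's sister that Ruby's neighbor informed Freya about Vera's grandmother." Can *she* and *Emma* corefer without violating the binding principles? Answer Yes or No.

Yes

*Emma* is an R-expression; Principle C requires it to be free (not bound by any c-commanding expression).
— she: subject of the clause headed by 'wanted'; the pronoun does not c-command the R-expression — coreference allowed.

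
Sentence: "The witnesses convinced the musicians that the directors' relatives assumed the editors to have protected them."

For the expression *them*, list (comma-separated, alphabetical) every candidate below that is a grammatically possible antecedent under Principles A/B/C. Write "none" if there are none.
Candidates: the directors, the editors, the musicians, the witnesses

the directors, the musicians, the witnesses

*them* is a pronoun; Principle B requires it to be free in its binding domain — the clause headed by 'protected'.
— the directors: possessor inside the subject DP of the clause headed by 'assumed'; does not c-command the pronoun — Principle B does not apply; allowed.
— the editors: subject of the clause headed by 'protected'; c-commands the pronoun within its binding domain — blocked (Principle B).
— the musicians: object of the matrix clause; c-commands the pronoun but lies outside its binding domain — allowed.
— the witnesses: subject of the matrix clause; c-commands the pronoun but lies outside its binding domain — allowed.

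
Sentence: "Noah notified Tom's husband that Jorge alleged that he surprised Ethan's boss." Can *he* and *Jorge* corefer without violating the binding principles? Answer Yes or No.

Yes

*Jorge* is an R-expression; Principle C requires it to be free (not bound by any c-commanding expression).
— he: subject of the clause headed by 'surprised'; the pronoun does not c-command the R-expression — coreference allowed.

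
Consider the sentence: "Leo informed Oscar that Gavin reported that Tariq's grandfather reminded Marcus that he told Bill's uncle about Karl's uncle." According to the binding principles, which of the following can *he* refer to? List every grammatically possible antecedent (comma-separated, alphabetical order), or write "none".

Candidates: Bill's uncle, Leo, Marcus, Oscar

Leo, Marcus, Oscar

*he* is a pronoun; Principle B requires it to be free in its binding domain — the clause headed by 'told'.
— Bill's uncle: object of the clause headed by 'told'; is c-commanded by the pronoun; coreference would bind this R-expression — blocked (Principle C).
— Leo: subject of the matrix clause; c-commands the pronoun but lies outside its binding domain — allowed.
— Marcus: object of the clause headed by 'reminded'; c-commands the pronoun but lies outside its binding domain — allowed.
— Oscar: object of the matrix clause; c-commands the pronoun but lies outside its binding domain — allowed.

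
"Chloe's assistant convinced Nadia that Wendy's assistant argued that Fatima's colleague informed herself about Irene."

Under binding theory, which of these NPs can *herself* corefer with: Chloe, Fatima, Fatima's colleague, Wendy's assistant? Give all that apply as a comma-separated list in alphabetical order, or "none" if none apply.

Fatima's colleague

*herself* is a reflexive; Principle A requires it to be bound within its binding domain — the clause headed by 'informed'.
— Chloe: possessor inside the subject DP of the matrix clause; does not c-command the reflexive — cannot bind it (Principle A).
— Fatima: possessor inside the subject DP of the clause headed by 'informed'; does not c-command the reflexive — cannot bind it (Principle A).
— Fatima's colleague: subject of the clause headed by 'informed'; c-commands the reflexive within its binding domain — allowed (Principle A).
— Wendy's assistant: subject of the clause headed by 'argued'; c-commands the reflexive but lies outside its binding domain — cannot bind it (Principle A).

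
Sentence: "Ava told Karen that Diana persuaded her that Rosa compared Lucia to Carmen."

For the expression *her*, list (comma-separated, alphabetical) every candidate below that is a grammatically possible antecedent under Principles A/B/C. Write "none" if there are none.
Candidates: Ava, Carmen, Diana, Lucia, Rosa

*her* is a pronoun; Principle B requires it to be free in its binding domain — the clause headed by 'persuaded'.
— Ava: subject of the matrix clause; c-commands the pronoun but lies outside its binding domain — allowed.
— Carmen: second object of the clause headed by 'compared'; is c-commanded by the pronoun; coreference would bind this R-expression — blocked (Principle C).
— Diana: subject of the clause headed by 'persuaded'; c-commands the pronoun within its binding domain — blocked (Principle B).
— Lucia: object of the clause headed by 'compared'; is c-commanded by the pronoun; coreference would bind this R-expression — blocked (Principle C).
— Rosa: subject of the clause headed by 'compared'; is c-commanded by the pronoun; coreference would bind this R-expression — blocked (Principle C).

Ava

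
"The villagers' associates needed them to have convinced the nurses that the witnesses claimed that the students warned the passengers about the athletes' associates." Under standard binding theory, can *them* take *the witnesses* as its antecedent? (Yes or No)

No

*them* is a pronoun; Principle B requires it to be free in its binding domain — the matrix clause.
— the witnesses: subject of the clause headed by 'claimed'; is c-commanded by the pronoun; coreference would bind this R-expression — blocked (Principle C).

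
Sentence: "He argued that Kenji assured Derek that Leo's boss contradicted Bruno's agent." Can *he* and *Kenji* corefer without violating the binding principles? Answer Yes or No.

No

*Kenji* is an R-expression; Principle C requires it to be free (not bound by any c-commanding expression).
— he: subject of the matrix clause; the pronoun c-commands the R-expression — coreference blocked (Principle C).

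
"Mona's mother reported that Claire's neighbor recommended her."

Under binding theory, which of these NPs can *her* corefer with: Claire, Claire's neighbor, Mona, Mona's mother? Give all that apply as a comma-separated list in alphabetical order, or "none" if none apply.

*her* is a pronoun; Principle B requires it to be free in its binding domain — the clause headed by 'recommended'.
— Claire: possessor inside the subject DP of the clause headed by 'recommended'; does not c-command the pronoun — Principle B does not apply; allowed.
— Claire's neighbor: subject of the clause headed by 'recommended'; c-commands the pronoun within its binding domain — blocked (Principle B).
— Mona: possessor inside the subject DP of the matrix clause; does not c-command the pronoun — Principle B does not apply; allowed.
— Mona's mother: subject of the matrix clause; c-commands the pronoun but lies outside its binding domain — allowed.

Claire, Mona, Mona's mother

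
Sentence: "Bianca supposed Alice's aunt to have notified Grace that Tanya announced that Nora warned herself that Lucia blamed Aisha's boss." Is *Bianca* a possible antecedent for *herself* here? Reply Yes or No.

No

*herself* is a reflexive; Principle A requires it to be bound within its binding domain — the clause headed by 'warned'.
— Bianca: subject of the matrix clause; c-commands the reflexive but lies outside its binding domain — cannot bind it (Principle A).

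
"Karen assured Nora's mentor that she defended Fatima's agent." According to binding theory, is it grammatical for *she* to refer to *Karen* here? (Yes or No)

Yes

*Karen* is an R-expression; Principle C requires it to be free (not bound by any c-commanding expression).
— she: subject of the clause headed by 'defended'; the pronoun does not c-command the R-expression — coreference allowed.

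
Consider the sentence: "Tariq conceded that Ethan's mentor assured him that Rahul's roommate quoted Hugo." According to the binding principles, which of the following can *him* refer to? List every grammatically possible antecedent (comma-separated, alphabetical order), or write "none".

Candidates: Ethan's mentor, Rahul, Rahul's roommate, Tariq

Tariq

*him* is a pronoun; Principle B requires it to be free in its binding domain — the clause headed by 'assured'.
— Ethan's mentor: subject of the clause headed by 'assured'; c-commands the pronoun within its binding domain — blocked (Principle B).
— Rahul: possessor inside the subject DP of the clause headed by 'quoted'; is c-commanded by the pronoun; coreference would bind this R-expression — blocked (Principle C).
— Rahul's roommate: subject of the clause headed by 'quoted'; is c-commanded by the pronoun; coreference would bind this R-expression — blocked (Principle C).
— Tariq: subject of the matrix clause; c-commands the pronoun but lies outside its binding domain — allowed.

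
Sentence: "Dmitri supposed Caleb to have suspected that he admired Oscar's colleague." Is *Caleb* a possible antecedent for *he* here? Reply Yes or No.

Yes

*he* is a pronoun; Principle B requires it to be free in its binding domain — the clause headed by 'admired'.
— Caleb: subject of the clause headed by 'suspected'; c-commands the pronoun but lies outside its binding domain — allowed.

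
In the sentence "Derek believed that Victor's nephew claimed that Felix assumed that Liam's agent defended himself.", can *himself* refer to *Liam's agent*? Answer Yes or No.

*himself* is a reflexive; Principle A requires it to be bound within its binding domain — the clause headed by 'defended'.
— Liam's agent: subject of the clause headed by 'defended'; c-commands the reflexive within its binding domain — allowed (Principle A).

Yes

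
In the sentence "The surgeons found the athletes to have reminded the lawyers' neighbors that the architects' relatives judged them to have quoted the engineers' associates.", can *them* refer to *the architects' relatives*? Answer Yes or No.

*them* is a pronoun; Principle B requires it to be free in its binding domain — the clause headed by 'judged'.
— the architects' relatives: subject of the clause headed by 'judged'; c-commands the pronoun within its binding domain — blocked (Principle B).

No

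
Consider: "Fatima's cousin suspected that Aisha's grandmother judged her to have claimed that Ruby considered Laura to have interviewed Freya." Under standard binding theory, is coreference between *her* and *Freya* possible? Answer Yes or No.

*Freya* is an R-expression; Principle C requires it to be free (not bound by any c-commanding expression).
— her: subject of the clause headed by 'claimed'; the pronoun c-commands the R-expression — coreference blocked (Principle C).

No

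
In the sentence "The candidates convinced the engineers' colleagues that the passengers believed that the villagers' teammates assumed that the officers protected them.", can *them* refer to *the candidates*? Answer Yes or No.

*them* is a pronoun; Principle B requires it to be free in its binding domain — the clause headed by 'protected'.
— the candidates: subject of the matrix clause; c-commands the pronoun but lies outside its binding domain — allowed.

Yes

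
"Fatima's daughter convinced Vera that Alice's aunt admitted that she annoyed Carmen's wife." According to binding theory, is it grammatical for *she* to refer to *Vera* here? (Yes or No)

*Vera* is an R-expression; Principle C requires it to be free (not bound by any c-commanding expression).
— she: subject of the clause headed by 'annoyed'; the pronoun does not c-command the R-expression — coreference allowed.

Yes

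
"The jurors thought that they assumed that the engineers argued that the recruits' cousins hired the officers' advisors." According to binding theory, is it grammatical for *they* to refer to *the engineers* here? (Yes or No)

No

*the engineers* is an R-expression; Principle C requires it to be free (not bound by any c-commanding expression).
— they: subject of the clause headed by 'assumed'; the pronoun c-commands the R-expression — coreference blocked (Principle C).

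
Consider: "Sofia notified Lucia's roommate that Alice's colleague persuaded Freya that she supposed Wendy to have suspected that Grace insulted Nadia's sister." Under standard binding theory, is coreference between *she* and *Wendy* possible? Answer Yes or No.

No

*Wendy* is an R-expression; Principle C requires it to be free (not bound by any c-commanding expression).
— she: subject of the clause headed by 'supposed'; the pronoun c-commands the R-expression — coreference blocked (Principle C).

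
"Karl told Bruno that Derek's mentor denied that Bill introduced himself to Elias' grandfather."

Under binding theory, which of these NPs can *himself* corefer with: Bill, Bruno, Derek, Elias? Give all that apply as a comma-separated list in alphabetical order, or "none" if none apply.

Bill

*himself* is a reflexive; Principle A requires it to be bound within its binding domain — the clause headed by 'introduced'.
— Bill: subject of the clause headed by 'introduced'; c-commands the reflexive within its binding domain — allowed (Principle A).
— Bruno: object of the matrix clause; c-commands the reflexive but lies outside its binding domain — cannot bind it (Principle A).
— Derek: possessor inside the subject DP of the clause headed by 'denied'; does not c-command the reflexive — cannot bind it (Principle A).
— Elias: possessor inside the second object DP of the clause headed by 'introduced'; does not c-command the reflexive — cannot bind it (Principle A).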